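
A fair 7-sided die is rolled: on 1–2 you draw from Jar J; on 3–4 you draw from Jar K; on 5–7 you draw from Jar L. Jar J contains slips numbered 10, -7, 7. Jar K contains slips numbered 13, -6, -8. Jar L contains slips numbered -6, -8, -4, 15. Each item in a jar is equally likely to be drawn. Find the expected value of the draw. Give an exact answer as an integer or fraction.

E[X | Jar J] = (10 − 7 + 7)/3 = 10/3
E[X | Jar K] = (13 − 6 − 8)/3 = -1/3
E[X | Jar L] = (-6 − 8 − 4 + 15)/4 = -3/4
E[X] = (2/7)·10/3 + (2/7)·(-1/3) + (3/7)·(-3/4) = 15/28

15/28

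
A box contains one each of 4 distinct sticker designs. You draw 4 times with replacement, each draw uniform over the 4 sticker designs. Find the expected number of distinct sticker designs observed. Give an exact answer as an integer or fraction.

175/64

Let Xⱼ=1 if type j appears at least once. P(Xⱼ=1) = 1 − ((4−1)/4)^4 = 175/256.
E[#distinct] = 4·175/256 = 175/64.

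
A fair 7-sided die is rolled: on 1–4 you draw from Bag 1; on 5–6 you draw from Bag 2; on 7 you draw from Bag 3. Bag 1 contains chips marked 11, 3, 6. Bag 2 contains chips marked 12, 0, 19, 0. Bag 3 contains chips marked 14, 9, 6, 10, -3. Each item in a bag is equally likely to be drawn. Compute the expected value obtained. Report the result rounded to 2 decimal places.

7.05

E[X | Bag 1] = (11 + 3 + 6)/3 = 20/3
E[X | Bag 2] = (12 + 0 + 19 + 0)/4 = 31/4
E[X | Bag 3] = (14 + 9 + 6 + 10 − 3)/5 = 36/5
E[X] = (4/7)·20/3 + (2/7)·31/4 + (1/7)·36/5 = 1481/210 ≈ 7.05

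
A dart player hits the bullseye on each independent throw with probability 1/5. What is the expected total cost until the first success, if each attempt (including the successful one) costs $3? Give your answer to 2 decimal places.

$15.00

E[#attempts] = 1/p = 5; E[cost] = 3·5 = 15.
≈ 15.00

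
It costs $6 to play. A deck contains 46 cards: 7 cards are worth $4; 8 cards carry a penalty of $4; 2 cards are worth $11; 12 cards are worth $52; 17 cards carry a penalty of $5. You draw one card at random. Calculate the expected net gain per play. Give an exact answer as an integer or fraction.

E[payout] = (7/46)·4 + (8/46)·(-4) + (2/46)·11 + (12/46)·52 + (17/46)·(-5) = 557/46
Expected profit = 557/46 − 6 = 281/46

281/46 dollars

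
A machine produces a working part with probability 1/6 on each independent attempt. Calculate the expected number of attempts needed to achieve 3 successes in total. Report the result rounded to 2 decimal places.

By linearity (sum of 3 independent geometric waits), E[trials] = 3/p = 3/(1/6) = 18.
≈ 18.00

18.00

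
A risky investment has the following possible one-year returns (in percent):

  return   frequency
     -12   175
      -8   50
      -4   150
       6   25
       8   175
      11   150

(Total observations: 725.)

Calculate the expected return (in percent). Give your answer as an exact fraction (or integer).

4/29

Total = 725, so P(return=-12) = 175/725, etc.
E[X] = (7/29)·(-12) + (2/29)·(-8) + (6/29)·(-4) + (1/29)·6 + (7/29)·8 + (6/29)·11
     = 4/29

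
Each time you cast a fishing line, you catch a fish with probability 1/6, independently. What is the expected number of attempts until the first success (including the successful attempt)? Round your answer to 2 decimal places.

For a geometric distribution, E[trials] = 1/p = 1/(1/6) = 6.
≈ 6.00

6.00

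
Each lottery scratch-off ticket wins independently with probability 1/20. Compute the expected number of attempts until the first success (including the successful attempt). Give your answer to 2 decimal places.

For a geometric distribution, E[trials] = 1/p = 1/(1/20) = 20.
≈ 20.00

20.00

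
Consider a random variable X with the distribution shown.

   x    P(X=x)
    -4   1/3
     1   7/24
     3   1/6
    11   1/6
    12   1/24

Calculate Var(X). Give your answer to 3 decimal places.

E[X] = (1/3)·(-4) + (7/24)·1 + (1/6)·3 + (1/6)·11 + (1/24)·12 = 43/24
E[X²] = (1/3)·16 + (7/24)·1 + (1/6)·9 + (1/6)·121 + (1/24)·144 = 799/24
Var(X) = 799/24 − (43/24)² = 17327/576 ≈ 30.082

30.082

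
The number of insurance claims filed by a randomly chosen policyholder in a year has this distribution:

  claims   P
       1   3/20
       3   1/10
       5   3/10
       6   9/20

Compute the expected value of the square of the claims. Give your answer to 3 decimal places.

24.750

E[X²] = (3/20)·1 + (1/10)·9 + (3/10)·25 + (9/20)·36
     = 99/4 ≈ 24.750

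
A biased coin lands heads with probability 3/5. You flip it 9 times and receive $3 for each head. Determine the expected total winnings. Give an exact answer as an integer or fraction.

81/5 dollars

E[#heads] = 9·3/5 = 27/5 (linearity over flips).
E[winnings] = 3·27/5 = 81/5.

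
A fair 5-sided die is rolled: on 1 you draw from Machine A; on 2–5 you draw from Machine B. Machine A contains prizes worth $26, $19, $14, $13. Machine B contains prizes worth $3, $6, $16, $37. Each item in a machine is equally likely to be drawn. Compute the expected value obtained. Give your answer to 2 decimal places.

E[X | Machine A] = (26 + 19 + 14 + 13)/4 = 18
E[X | Machine B] = (3 + 6 + 16 + 37)/4 = 31/2
E[X] = (1/5)·18 + (4/5)·31/2 = 16 ≈ 16.00

$16.00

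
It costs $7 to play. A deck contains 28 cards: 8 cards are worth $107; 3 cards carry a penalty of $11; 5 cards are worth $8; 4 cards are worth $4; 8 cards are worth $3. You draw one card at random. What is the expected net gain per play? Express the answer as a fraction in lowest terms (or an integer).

E[payout] = (8/28)·107 + (3/28)·(-11) + (5/28)·8 + (4/28)·4 + (8/28)·3 = 129/4
Expected profit = 129/4 − 7 = 101/4

101/4 dollars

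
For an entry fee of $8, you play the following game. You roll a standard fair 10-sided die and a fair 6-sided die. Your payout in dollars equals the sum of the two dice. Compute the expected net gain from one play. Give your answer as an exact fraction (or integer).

$1

Distribution of the sum of the two dice: 2 w.p. 1/60, 3 w.p. 1/30, 4 w.p. 1/20, 5 w.p. 1/15, 6 w.p. 1/12, 7 w.p. 1/10, …
E[payout] = (1/60)·2 + (1/30)·3 + (1/20)·4 + (1/15)·5 + (1/12)·6 + (1/10)·7 + (1/10)·8 + (1/10)·9 + (1/10)·10 + (1/10)·11 + (1/12)·12 + (1/15)·13 + (1/20)·14 + (1/30)·15 + (1/60)·16 = 9
Expected profit = 9 − 8 = 1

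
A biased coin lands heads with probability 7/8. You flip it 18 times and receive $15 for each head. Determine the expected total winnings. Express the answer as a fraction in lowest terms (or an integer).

945/4 dollars

E[#heads] = 18·7/8 = 63/4 (linearity over flips).
E[winnings] = 15·63/4 = 945/4.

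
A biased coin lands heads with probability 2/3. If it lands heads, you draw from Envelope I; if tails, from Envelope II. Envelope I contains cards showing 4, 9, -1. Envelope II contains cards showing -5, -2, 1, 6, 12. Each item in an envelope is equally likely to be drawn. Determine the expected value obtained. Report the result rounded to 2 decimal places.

3.47

E[X | Envelope I] = (4 + 9 − 1)/3 = 4
E[X | Envelope II] = (-5 − 2 + 1 + 6 + 12)/5 = 12/5
E[X] = (2/3)·4 + (1/3)·12/5 = 52/15 ≈ 3.47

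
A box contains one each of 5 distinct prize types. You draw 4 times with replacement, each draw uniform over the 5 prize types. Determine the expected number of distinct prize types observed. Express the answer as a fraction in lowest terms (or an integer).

Let Xⱼ=1 if type j appears at least once. P(Xⱼ=1) = 1 − ((5−1)/5)^4 = 369/625.
E[#distinct] = 5·369/625 = 369/125.

369/125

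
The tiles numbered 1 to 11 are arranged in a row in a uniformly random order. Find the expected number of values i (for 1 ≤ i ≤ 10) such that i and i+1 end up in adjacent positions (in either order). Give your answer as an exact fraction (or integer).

20/11

For each i ∈ {1,…,10}, let Xᵢ = 1 if i and i+1 are adjacent. P(Xᵢ=1) = 2·(11−1)!/11! = 2/11.
By linearity, E[ΣXᵢ] = (10)·(2/11) = 20/11.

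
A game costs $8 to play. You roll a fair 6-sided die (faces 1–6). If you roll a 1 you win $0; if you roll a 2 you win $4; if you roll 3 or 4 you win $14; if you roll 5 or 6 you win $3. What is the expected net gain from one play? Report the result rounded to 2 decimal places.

E[payout] = (1/6)·0 + (1/3)·3 + (1/6)·4 + (1/3)·14 = 19/3
Expected profit = 19/3 − 8 = -5/3 ≈ -$1.67

-$1.67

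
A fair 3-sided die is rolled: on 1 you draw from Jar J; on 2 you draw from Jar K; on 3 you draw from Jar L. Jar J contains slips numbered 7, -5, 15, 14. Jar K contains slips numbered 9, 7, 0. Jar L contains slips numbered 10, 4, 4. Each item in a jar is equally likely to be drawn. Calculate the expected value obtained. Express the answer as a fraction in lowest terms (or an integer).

E[X | Jar J] = (7 − 5 + 15 + 14)/4 = 31/4
E[X | Jar K] = (9 + 7 + 0)/3 = 16/3
E[X | Jar L] = (10 + 4 + 4)/3 = 6
E[X] = (1/3)·31/4 + (1/3)·16/3 + (1/3)·6 = 229/36

229/36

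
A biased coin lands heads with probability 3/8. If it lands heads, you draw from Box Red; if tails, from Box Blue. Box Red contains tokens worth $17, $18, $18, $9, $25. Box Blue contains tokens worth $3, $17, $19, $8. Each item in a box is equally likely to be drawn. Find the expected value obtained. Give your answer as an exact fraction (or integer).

E[X | Box Red] = (17 + 18 + 18 + 9 + 25)/5 = 87/5
E[X | Box Blue] = (3 + 17 + 19 + 8)/4 = 47/4
E[X] = (3/8)·87/5 + (5/8)·47/4 = 2219/160

2219/160 dollars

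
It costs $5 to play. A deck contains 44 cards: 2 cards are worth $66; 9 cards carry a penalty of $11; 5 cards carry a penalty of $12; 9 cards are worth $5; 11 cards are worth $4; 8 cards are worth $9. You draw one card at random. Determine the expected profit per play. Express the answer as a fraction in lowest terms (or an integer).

E[payout] = (2/44)·66 + (9/44)·(-11) + (5/44)·(-12) + (9/44)·5 + (11/44)·4 + (8/44)·9 = 67/22
Expected profit = 67/22 − 5 = -43/22

-43/22 dollars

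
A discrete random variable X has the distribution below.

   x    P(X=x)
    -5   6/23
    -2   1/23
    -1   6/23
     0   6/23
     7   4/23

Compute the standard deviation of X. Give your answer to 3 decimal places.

E[X] = -10/23, E[X²] = 356/23
Var(X) = E[X²] − (E[X])² = 356/23 − 100/529 = 8088/529
SD(X) = √(8088/529) ≈ 3.910

3.910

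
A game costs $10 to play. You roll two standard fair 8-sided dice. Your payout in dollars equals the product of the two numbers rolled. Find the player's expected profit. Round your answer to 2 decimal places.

$10.25

Distribution of the product of the two numbers rolled: 1 w.p. 1/64, 2 w.p. 1/32, 3 w.p. 1/32, 4 w.p. 3/64, 5 w.p. 1/32, 6 w.p. 1/16, …
E[payout] = (1/64)·1 + (1/32)·2 + (1/32)·3 + (3/64)·4 + (1/32)·5 + (1/16)·6 + (1/32)·7 + (1/16)·8 + (1/64)·9 + (1/32)·10 + (1/16)·12 + (1/32)·14 + (1/32)·15 + (3/64)·16 + (1/32)·18 + (1/32)·20 + (1/32)·21 + (1/16)·24 + (1/64)·25 + (1/32)·28 + (1/32)·30 + (1/32)·32 + (1/32)·35 + (1/64)·36 + (1/32)·40 + (1/32)·42 + (1/32)·48 + (1/64)·49 + (1/32)·56 + (1/64)·64 = 81/4
Expected profit = 81/4 − 10 = 41/4 ≈ $10.25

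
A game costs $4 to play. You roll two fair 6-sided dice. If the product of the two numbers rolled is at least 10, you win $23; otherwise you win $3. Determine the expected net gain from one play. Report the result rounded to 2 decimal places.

E[payout] = (17/36)·3 + (19/36)·23 = 122/9
Expected profit = 122/9 − 4 = 86/9 ≈ $9.56

$9.56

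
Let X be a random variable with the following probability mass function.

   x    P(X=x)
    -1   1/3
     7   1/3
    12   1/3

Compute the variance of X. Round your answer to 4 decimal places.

28.6667

E[X] = (1/3)·(-1) + (1/3)·7 + (1/3)·12 = 6
E[X²] = (1/3)·1 + (1/3)·49 + (1/3)·144 = 194/3
Var(X) = 194/3 − (6)² = 86/3 ≈ 28.6667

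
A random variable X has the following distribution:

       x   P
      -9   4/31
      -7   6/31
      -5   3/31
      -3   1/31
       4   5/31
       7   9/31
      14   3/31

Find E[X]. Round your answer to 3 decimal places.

E[X] = (4/31)·(-9) + (6/31)·(-7) + (3/31)·(-5) + (1/31)·(-3) + (5/31)·4 + (9/31)·7 + (3/31)·14
     = 29/31 ≈ 0.935

0.935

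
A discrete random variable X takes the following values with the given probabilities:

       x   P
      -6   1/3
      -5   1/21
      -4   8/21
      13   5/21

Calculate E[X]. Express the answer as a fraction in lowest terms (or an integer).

-2/3

E[X] = (1/3)·(-6) + (1/21)·(-5) + (8/21)·(-4) + (5/21)·13
     = -2/3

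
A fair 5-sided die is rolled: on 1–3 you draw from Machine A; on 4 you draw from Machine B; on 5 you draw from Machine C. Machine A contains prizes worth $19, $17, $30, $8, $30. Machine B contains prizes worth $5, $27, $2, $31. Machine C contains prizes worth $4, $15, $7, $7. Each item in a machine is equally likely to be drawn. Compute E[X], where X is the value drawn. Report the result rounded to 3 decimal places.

$17.380

E[X | Machine A] = (19 + 17 + 30 + 8 + 30)/5 = 104/5
E[X | Machine B] = (5 + 27 + 2 + 31)/4 = 65/4
E[X | Machine C] = (4 + 15 + 7 + 7)/4 = 33/4
E[X] = (3/5)·104/5 + (1/5)·65/4 + (1/5)·33/4 = 869/50 ≈ 17.380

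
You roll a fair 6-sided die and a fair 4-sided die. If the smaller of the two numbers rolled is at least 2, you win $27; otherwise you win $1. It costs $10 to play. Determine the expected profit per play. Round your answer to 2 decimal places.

E[payout] = (3/8)·1 + (5/8)·27 = 69/4
Expected profit = 69/4 − 10 = 29/4 ≈ $7.25

$7.25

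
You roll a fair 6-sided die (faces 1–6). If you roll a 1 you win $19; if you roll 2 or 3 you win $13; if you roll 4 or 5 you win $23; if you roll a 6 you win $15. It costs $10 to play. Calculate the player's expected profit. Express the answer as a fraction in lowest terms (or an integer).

E[payout] = (1/3)·13 + (1/6)·15 + (1/6)·19 + (1/3)·23 = 53/3
Expected profit = 53/3 − 10 = 23/3

23/3 dollars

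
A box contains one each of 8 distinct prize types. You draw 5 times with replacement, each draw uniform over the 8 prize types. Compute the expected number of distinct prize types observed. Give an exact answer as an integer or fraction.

15961/4096

Let Xⱼ=1 if type j appears at least once. P(Xⱼ=1) = 1 − ((8−1)/8)^5 = 15961/32768.
E[#distinct] = 8·15961/32768 = 15961/4096.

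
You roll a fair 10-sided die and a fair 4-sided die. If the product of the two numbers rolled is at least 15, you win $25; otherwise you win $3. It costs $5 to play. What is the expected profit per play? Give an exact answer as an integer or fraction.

E[payout] = (3/5)·3 + (2/5)·25 = 59/5
Expected profit = 59/5 − 5 = 34/5

34/5 dollars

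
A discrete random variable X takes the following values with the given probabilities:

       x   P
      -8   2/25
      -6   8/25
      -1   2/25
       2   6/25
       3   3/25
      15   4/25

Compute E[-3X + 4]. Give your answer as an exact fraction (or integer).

11/5

E[-3x+4] = (2/25)·28 + (8/25)·22 + (2/25)·7 + (6/25)·(-2) + (3/25)·(-5) + (4/25)·(-41)
     = 11/5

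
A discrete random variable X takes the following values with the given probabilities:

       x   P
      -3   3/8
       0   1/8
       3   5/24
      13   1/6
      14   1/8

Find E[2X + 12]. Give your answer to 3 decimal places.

18.833

E[2x+12] = (3/8)·6 + (1/8)·12 + (5/24)·18 + (1/6)·38 + (1/8)·40
     = 113/6 ≈ 18.833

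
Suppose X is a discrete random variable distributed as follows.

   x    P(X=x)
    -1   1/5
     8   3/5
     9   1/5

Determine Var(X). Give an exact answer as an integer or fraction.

346/25

E[X] = (1/5)·(-1) + (3/5)·8 + (1/5)·9 = 32/5
E[X²] = (1/5)·1 + (3/5)·64 + (1/5)·81 = 274/5
Var(X) = 274/5 − (32/5)² = 346/25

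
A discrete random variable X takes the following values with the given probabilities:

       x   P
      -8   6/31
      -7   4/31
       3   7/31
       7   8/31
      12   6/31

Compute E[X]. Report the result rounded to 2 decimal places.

E[X] = (6/31)·(-8) + (4/31)·(-7) + (7/31)·3 + (8/31)·7 + (6/31)·12
     = 73/31 ≈ 2.35

2.35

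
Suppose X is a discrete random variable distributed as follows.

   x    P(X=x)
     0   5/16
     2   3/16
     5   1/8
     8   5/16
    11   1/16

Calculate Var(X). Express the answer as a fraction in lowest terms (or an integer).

3559/256

E[X] = (5/16)·0 + (3/16)·2 + (1/8)·5 + (5/16)·8 + (1/16)·11 = 67/16
E[X²] = (5/16)·0 + (3/16)·4 + (1/8)·25 + (5/16)·64 + (1/16)·121 = 503/16
Var(X) = 503/16 − (67/16)² = 3559/256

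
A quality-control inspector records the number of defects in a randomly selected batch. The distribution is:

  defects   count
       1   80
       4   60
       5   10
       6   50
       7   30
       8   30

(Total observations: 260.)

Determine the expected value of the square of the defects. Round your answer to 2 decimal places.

Total = 260, so P(defects=1) = 80/260, etc.
E[X²] = (4/13)·1 + (3/13)·16 + (1/26)·25 + (5/26)·36 + (3/26)·49 + (3/26)·64
     = 324/13 ≈ 24.92

24.92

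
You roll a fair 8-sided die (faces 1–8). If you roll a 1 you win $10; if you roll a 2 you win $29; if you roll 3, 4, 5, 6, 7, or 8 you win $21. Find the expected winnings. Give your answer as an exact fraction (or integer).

165/8 dollars

E[payout] = (1/8)·10 + (3/4)·21 + (1/8)·29 = 165/8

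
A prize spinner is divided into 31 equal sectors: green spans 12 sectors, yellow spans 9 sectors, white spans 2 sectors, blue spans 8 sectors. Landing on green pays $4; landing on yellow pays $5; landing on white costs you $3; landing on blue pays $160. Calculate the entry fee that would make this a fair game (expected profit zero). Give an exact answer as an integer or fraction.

1367/31 dollars

E[payout] = (12/31)·4 + (9/31)·5 + (2/31)·(-3) + (8/31)·160 = 1367/31
Fair fee = E[payout] = 1367/31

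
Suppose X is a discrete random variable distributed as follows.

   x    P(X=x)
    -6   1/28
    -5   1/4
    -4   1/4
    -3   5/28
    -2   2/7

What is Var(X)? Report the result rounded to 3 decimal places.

E[X] = (1/28)·(-6) + (1/4)·(-5) + (1/4)·(-4) + (5/28)·(-3) + (2/7)·(-2) = -25/7
E[X²] = (1/28)·36 + (1/4)·25 + (1/4)·16 + (5/28)·9 + (2/7)·4 = 100/7
Var(X) = 100/7 − (-25/7)² = 75/49 ≈ 1.531

1.531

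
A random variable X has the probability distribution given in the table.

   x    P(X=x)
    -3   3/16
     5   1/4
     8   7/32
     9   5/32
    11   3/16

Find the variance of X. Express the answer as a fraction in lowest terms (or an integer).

E[X] = (3/16)·(-3) + (1/4)·5 + (7/32)·8 + (5/32)·9 + (3/16)·11 = 189/32
E[X²] = (3/16)·9 + (1/4)·25 + (7/32)·64 + (5/32)·81 + (3/16)·121 = 1833/32
Var(X) = 1833/32 − (189/32)² = 22935/1024

22935/1024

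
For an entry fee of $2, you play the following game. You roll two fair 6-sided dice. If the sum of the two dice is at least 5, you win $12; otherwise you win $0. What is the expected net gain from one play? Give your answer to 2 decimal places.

$8.00

E[payout] = (1/6)·0 + (5/6)·12 = 10
Expected profit = 10 − 2 = 8 ≈ $8.00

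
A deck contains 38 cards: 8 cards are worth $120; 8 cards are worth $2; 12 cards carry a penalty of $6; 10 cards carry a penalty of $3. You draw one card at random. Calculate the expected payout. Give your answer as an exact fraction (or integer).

$23

E[payout] = (8/38)·120 + (8/38)·2 + (12/38)·(-6) + (10/38)·(-3) = 23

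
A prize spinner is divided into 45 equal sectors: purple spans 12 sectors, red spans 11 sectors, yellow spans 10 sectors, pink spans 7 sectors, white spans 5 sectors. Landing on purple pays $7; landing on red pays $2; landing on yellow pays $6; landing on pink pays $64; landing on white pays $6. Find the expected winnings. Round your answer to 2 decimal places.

$14.31

E[payout] = (12/45)·7 + (11/45)·2 + (10/45)·6 + (7/45)·64 + (5/45)·6 = 644/45
≈ $14.31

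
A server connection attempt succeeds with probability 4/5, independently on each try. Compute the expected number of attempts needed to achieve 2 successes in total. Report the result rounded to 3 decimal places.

By linearity (sum of 2 independent geometric waits), E[trials] = 2/p = 2/(4/5) = 5/2.
≈ 2.500

2.500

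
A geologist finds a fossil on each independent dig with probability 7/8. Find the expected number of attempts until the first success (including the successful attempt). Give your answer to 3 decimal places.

1.143

For a geometric distribution, E[trials] = 1/p = 1/(7/8) = 8/7.
≈ 1.143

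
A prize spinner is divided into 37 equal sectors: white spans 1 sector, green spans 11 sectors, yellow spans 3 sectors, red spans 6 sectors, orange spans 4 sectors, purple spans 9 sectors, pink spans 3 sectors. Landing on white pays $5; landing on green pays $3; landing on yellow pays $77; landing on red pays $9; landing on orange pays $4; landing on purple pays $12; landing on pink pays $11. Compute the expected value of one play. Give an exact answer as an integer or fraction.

480/37 dollars

E[payout] = (1/37)·5 + (11/37)·3 + (3/37)·77 + (6/37)·9 + (4/37)·4 + (9/37)·12 + (3/37)·11 = 480/37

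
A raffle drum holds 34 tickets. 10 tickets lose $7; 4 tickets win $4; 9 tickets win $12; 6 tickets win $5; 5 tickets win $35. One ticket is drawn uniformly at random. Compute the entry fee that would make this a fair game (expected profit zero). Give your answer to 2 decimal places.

$7.62

E[payout] = (10/34)·(-7) + (4/34)·4 + (9/34)·12 + (6/34)·5 + (5/34)·35 = 259/34
Fair fee = E[payout] = 259/34 ≈ $7.62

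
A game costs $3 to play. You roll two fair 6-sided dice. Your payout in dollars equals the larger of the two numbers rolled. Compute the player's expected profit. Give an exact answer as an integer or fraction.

Distribution of the larger of the two numbers rolled: 1 w.p. 1/36, 2 w.p. 1/12, 3 w.p. 5/36, 4 w.p. 7/36, 5 w.p. 1/4, 6 w.p. 11/36
E[payout] = (1/36)·1 + (1/12)·2 + (5/36)·3 + (7/36)·4 + (1/4)·5 + (11/36)·6 = 161/36
Expected profit = 161/36 − 3 = 53/36

53/36 dollars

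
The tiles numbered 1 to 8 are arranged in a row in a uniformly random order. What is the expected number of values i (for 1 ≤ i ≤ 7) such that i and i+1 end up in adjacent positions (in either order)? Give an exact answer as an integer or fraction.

7/4

For each i ∈ {1,…,7}, let Xᵢ = 1 if i and i+1 are adjacent. P(Xᵢ=1) = 2·(8−1)!/8! = 2/8.
By linearity, E[ΣXᵢ] = (7)·(2/8) = 7/4.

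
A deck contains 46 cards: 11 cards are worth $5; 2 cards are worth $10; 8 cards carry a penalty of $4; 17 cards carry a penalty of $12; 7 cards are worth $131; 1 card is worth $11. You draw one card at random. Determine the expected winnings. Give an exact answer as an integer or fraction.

767/46 dollars

E[payout] = (11/46)·5 + (2/46)·10 + (8/46)·(-4) + (17/46)·(-12) + (7/46)·131 + (1/46)·11 = 767/46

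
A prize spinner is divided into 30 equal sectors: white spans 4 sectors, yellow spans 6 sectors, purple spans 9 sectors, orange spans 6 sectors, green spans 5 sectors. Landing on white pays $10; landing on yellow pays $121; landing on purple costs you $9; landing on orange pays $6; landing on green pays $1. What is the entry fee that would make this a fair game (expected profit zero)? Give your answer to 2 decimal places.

$24.20

E[payout] = (4/30)·10 + (6/30)·121 + (9/30)·(-9) + (6/30)·6 + (5/30)·1 = 121/5
Fair fee = E[payout] = 121/5 ≈ $24.20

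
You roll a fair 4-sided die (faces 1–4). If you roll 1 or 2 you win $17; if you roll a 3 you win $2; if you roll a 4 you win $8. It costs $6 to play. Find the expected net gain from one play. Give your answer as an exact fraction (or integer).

$5

E[payout] = (1/4)·2 + (1/4)·8 + (1/2)·17 = 11
Expected profit = 11 − 6 = 5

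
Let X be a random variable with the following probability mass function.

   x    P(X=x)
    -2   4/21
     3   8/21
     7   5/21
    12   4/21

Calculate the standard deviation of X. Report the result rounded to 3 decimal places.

4.589

E[X] = 33/7, E[X²] = 303/7
Var(X) = E[X²] − (E[X])² = 303/7 − 1089/49 = 1032/49
SD(X) = √(1032/49) ≈ 4.589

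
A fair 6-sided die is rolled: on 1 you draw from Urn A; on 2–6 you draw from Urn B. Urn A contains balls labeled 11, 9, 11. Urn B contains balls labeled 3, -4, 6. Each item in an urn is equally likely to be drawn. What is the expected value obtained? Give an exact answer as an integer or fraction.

E[X | Urn A] = (11 + 9 + 11)/3 = 31/3
E[X | Urn B] = (3 − 4 + 6)/3 = 5/3
E[X] = (1/6)·31/3 + (5/6)·5/3 = 28/9

28/9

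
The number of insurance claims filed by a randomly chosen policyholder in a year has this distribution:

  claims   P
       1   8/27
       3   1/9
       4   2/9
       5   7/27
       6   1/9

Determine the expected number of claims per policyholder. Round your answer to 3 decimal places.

3.481

E[X] = (8/27)·1 + (1/9)·3 + (2/9)·4 + (7/27)·5 + (1/9)·6
     = 94/27 ≈ 3.481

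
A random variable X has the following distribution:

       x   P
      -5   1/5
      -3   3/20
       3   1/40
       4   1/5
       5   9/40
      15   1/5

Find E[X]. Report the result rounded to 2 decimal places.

3.55

E[X] = (1/5)·(-5) + (3/20)·(-3) + (1/40)·3 + (1/5)·4 + (9/40)·5 + (1/5)·15
     = 71/20 ≈ 3.55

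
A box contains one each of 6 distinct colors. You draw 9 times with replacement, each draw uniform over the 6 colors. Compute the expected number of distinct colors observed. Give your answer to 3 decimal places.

4.837

Let Xⱼ=1 if type j appears at least once. P(Xⱼ=1) = 1 − ((6−1)/6)^9 = 8124571/10077696.
E[#distinct] = 6·8124571/10077696 = 8124571/1679616.
≈ 4.837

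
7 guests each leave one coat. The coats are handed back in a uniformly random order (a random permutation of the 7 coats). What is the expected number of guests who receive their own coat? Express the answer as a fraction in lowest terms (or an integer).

1

Let Xᵢ = 1 if person i gets their own coat. For each i, P(Xᵢ=1) = 1/7.
By linearity of expectation, E[X₁+…+X_7] = 7·(1/7) = 1.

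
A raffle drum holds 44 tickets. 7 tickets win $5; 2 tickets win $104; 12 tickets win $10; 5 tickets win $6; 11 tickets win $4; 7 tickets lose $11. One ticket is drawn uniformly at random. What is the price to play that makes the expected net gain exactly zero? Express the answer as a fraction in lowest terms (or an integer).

E[payout] = (7/44)·5 + (2/44)·104 + (12/44)·10 + (5/44)·6 + (11/44)·4 + (7/44)·(-11) = 90/11
Fair fee = E[payout] = 90/11

90/11 dollars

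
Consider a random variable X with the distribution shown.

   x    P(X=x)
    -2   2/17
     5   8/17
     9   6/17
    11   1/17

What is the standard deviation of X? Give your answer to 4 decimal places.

3.5558

E[X] = 101/17, E[X²] = 815/17
Var(X) = E[X²] − (E[X])² = 815/17 − 10201/289 = 3654/289
SD(X) = √(3654/289) ≈ 3.5558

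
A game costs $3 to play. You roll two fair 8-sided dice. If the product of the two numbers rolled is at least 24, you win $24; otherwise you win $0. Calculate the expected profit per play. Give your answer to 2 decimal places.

E[payout] = (5/8)·0 + (3/8)·24 = 9
Expected profit = 9 − 3 = 6 ≈ $6.00

$6.00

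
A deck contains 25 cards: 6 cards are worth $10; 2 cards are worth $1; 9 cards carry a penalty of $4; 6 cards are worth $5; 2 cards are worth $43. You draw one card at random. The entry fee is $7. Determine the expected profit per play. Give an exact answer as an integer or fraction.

E[payout] = (6/25)·10 + (2/25)·1 + (9/25)·(-4) + (6/25)·5 + (2/25)·43 = 142/25
Expected profit = 142/25 − 7 = -33/25

-33/25 dollars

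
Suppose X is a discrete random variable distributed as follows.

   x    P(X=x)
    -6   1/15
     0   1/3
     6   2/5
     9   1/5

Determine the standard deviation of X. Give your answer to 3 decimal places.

E[X] = 19/5, E[X²] = 33
Var(X) = E[X²] − (E[X])² = 33 − 361/25 = 464/25
SD(X) = √(464/25) ≈ 4.308

4.308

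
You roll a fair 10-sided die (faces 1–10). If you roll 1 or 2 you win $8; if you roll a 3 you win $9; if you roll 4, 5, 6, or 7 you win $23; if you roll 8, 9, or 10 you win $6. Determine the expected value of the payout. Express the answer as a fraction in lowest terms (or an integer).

27/2 dollars

E[payout] = (3/10)·6 + (1/5)·8 + (1/10)·9 + (2/5)·23 = 27/2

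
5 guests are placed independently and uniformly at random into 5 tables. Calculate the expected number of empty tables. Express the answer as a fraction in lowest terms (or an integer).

1024/625

Let Xⱼ=1 if table j is empty. P(Xⱼ=1) = ((5-1)/5)^5 = 1024/3125.
By linearity, E[#empty] = 5·1024/3125 = 1024/625.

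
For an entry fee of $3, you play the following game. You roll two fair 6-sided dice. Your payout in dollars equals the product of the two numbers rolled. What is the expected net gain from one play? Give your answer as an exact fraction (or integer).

Distribution of the product of the two numbers rolled: 1 w.p. 1/36, 2 w.p. 1/18, 3 w.p. 1/18, 4 w.p. 1/12, 5 w.p. 1/18, 6 w.p. 1/9, …
E[payout] = (1/36)·1 + (1/18)·2 + (1/18)·3 + (1/12)·4 + (1/18)·5 + (1/9)·6 + (1/18)·8 + (1/36)·9 + (1/18)·10 + (1/9)·12 + (1/18)·15 + (1/36)·16 + (1/18)·18 + (1/18)·20 + (1/18)·24 + (1/36)·25 + (1/18)·30 + (1/36)·36 = 49/4
Expected profit = 49/4 − 3 = 37/4

37/4 dollars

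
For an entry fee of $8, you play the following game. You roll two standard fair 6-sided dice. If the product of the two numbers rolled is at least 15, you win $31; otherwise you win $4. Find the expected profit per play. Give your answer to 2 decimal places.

$5.75

E[payout] = (23/36)·4 + (13/36)·31 = 55/4
Expected profit = 55/4 − 8 = 23/4 ≈ $5.75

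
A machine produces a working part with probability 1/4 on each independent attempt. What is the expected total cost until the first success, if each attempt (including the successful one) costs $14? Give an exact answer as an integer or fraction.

E[#attempts] = 1/p = 4; E[cost] = 14·4 = 56.

$56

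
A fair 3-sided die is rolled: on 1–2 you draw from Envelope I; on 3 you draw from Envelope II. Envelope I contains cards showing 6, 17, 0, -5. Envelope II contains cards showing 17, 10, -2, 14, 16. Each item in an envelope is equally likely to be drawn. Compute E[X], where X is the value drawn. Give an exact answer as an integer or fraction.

E[X | Envelope I] = (6 + 17 + 0 − 5)/4 = 9/2
E[X | Envelope II] = (17 + 10 − 2 + 14 + 16)/5 = 11
E[X] = (2/3)·9/2 + (1/3)·11 = 20/3

20/3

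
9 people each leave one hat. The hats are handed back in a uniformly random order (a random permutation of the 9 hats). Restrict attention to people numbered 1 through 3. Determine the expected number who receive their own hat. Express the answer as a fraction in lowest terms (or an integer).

1/3

Let Xᵢ = 1 if person i gets their own hat. For each i, P(Xᵢ=1) = 1/9.
By linearity of expectation, E[X₁+…+X_3] = 3·(1/9) = 1/3.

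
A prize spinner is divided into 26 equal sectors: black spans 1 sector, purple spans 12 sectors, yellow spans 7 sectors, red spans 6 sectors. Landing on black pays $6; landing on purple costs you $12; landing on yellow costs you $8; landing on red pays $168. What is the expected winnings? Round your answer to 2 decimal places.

$31.31

E[payout] = (1/26)·6 + (12/26)·(-12) + (7/26)·(-8) + (6/26)·168 = 407/13
≈ $31.31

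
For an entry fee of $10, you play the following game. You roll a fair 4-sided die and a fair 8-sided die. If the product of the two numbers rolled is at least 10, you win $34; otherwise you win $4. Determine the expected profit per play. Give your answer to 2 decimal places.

E[payout] = (17/32)·4 + (15/32)·34 = 289/16
Expected profit = 289/16 − 10 = 129/16 ≈ $8.06

$8.06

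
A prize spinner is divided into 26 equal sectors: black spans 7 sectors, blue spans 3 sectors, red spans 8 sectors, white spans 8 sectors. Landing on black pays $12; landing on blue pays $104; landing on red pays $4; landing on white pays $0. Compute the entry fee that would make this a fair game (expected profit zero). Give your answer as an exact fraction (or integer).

E[payout] = (7/26)·12 + (3/26)·104 + (8/26)·4 + (8/26)·0 = 214/13
Fair fee = E[payout] = 214/13

214/13 dollars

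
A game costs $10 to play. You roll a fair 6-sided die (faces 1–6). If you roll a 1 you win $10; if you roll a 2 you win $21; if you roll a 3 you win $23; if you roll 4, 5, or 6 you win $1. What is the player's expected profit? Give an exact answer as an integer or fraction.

E[payout] = (1/2)·1 + (1/6)·10 + (1/6)·21 + (1/6)·23 = 19/2
Expected profit = 19/2 − 10 = -1/2

-1/2 dollars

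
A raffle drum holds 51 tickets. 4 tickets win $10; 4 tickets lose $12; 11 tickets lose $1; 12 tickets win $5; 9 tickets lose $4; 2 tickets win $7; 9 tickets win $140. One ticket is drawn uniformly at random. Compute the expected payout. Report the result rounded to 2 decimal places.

$25.08

E[payout] = (4/51)·10 + (4/51)·(-12) + (11/51)·(-1) + (12/51)·5 + (9/51)·(-4) + (2/51)·7 + (9/51)·140 = 1279/51
≈ $25.08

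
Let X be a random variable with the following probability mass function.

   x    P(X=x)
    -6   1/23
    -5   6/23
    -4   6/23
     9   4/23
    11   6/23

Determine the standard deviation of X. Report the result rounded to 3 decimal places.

E[X] = 42/23, E[X²] = 1332/23
Var(X) = E[X²] − (E[X])² = 1332/23 − 1764/529 = 28872/529
SD(X) = √(28872/529) ≈ 7.388

7.388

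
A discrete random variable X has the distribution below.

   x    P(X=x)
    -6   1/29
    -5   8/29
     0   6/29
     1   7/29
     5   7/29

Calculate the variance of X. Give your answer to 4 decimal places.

14.3948

E[X] = (1/29)·(-6) + (8/29)·(-5) + (6/29)·0 + (7/29)·1 + (7/29)·5 = -4/29
E[X²] = (1/29)·36 + (8/29)·25 + (6/29)·0 + (7/29)·1 + (7/29)·25 = 418/29
Var(X) = 418/29 − (-4/29)² = 12106/841 ≈ 14.3948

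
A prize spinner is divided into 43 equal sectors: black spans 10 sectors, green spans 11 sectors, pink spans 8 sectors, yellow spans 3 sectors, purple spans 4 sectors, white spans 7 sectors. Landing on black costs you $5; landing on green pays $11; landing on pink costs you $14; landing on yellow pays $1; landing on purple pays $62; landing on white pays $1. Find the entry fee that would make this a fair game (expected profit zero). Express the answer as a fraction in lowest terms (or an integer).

217/43 dollars

E[payout] = (10/43)·(-5) + (11/43)·11 + (8/43)·(-14) + (3/43)·1 + (4/43)·62 + (7/43)·1 = 217/43
Fair fee = E[payout] = 217/43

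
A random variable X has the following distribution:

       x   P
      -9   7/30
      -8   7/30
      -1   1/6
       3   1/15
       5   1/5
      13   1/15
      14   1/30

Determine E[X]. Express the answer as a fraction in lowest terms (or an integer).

-8/5

E[X] = (7/30)·(-9) + (7/30)·(-8) + (1/6)·(-1) + (1/15)·3 + (1/5)·5 + (1/15)·13 + (1/30)·14
     = -8/5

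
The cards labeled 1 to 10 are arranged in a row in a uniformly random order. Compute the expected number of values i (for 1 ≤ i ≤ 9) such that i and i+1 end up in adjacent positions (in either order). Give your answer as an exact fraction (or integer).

For each i ∈ {1,…,9}, let Xᵢ = 1 if i and i+1 are adjacent. P(Xᵢ=1) = 2·(10−1)!/10! = 2/10.
By linearity, E[ΣXᵢ] = (9)·(2/10) = 9/5.

9/5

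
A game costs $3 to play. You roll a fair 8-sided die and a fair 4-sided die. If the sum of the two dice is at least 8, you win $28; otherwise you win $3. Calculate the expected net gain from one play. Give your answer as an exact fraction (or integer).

E[payout] = (9/16)·3 + (7/16)·28 = 223/16
Expected profit = 223/16 − 3 = 175/16

175/16 dollars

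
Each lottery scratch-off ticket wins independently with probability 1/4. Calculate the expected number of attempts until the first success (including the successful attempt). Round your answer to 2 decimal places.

For a geometric distribution, E[trials] = 1/p = 1/(1/4) = 4.
≈ 4.00

4.00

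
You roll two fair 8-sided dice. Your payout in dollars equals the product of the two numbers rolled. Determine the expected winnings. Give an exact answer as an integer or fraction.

81/4 dollars

Distribution of the product of the two numbers rolled: 1 w.p. 1/64, 2 w.p. 1/32, 3 w.p. 1/32, 4 w.p. 3/64, 5 w.p. 1/32, 6 w.p. 1/16, …
E[payout] = (1/64)·1 + (1/32)·2 + (1/32)·3 + (3/64)·4 + (1/32)·5 + (1/16)·6 + (1/32)·7 + (1/16)·8 + (1/64)·9 + (1/32)·10 + (1/16)·12 + (1/32)·14 + (1/32)·15 + (3/64)·16 + (1/32)·18 + (1/32)·20 + (1/32)·21 + (1/16)·24 + (1/64)·25 + (1/32)·28 + (1/32)·30 + (1/32)·32 + (1/32)·35 + (1/64)·36 + (1/32)·40 + (1/32)·42 + (1/32)·48 + (1/64)·49 + (1/32)·56 + (1/64)·64 = 81/4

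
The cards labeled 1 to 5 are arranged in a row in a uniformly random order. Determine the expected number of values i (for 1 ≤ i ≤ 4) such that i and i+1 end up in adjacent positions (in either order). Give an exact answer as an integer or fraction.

8/5

For each i ∈ {1,…,4}, let Xᵢ = 1 if i and i+1 are adjacent. P(Xᵢ=1) = 2·(5−1)!/5! = 2/5.
By linearity, E[ΣXᵢ] = (4)·(2/5) = 8/5.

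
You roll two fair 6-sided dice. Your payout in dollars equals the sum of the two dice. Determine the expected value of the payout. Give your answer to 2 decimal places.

$7.00

Distribution of the sum of the two dice: 2 w.p. 1/36, 3 w.p. 1/18, 4 w.p. 1/12, 5 w.p. 1/9, 6 w.p. 5/36, 7 w.p. 1/6, …
E[payout] = (1/36)·2 + (1/18)·3 + (1/12)·4 + (1/9)·5 + (5/36)·6 + (1/6)·7 + (5/36)·8 + (1/9)·9 + (1/12)·10 + (1/18)·11 + (1/36)·12 = 7
≈ $7.00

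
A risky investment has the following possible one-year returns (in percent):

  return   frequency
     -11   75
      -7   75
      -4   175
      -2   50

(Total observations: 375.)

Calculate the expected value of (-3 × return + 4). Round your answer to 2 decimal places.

Total = 375, so P(return=-11) = 75/375, etc.
E[-3x+4] = (1/5)·37 + (1/5)·25 + (7/15)·16 + (2/15)·10
     = 106/5 ≈ 21.20

21.20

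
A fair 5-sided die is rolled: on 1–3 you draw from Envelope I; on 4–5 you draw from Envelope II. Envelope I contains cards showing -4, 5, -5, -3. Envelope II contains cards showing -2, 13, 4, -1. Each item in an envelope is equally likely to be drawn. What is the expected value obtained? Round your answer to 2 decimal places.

E[X | Envelope I] = (-4 + 5 − 5 − 3)/4 = -7/4
E[X | Envelope II] = (-2 + 13 + 4 − 1)/4 = 7/2
E[X] = (3/5)·(-7/4) + (2/5)·7/2 = 7/20 ≈ 0.35

0.35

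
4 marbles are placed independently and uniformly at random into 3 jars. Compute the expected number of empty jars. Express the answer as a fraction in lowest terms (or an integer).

16/27

Let Xⱼ=1 if jar j is empty. P(Xⱼ=1) = ((3-1)/3)^4 = 16/81.
By linearity, E[#empty] = 3·16/81 = 16/27.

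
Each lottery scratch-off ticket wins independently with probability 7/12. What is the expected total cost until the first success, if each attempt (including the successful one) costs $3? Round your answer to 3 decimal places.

E[#attempts] = 1/p = 12/7; E[cost] = 3·12/7 = 36/7.
≈ 5.143

$5.143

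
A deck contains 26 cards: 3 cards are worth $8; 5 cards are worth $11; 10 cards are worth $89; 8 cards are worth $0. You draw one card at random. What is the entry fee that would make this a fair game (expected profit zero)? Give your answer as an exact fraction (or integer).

969/26 dollars

E[payout] = (3/26)·8 + (5/26)·11 + (10/26)·89 + (8/26)·0 = 969/26
Fair fee = E[payout] = 969/26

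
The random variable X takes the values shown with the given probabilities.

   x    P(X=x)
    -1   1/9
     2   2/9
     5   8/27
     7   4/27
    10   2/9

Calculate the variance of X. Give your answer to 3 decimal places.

12.143

E[X] = (1/9)·(-1) + (2/9)·2 + (8/27)·5 + (4/27)·7 + (2/9)·10 = 137/27
E[X²] = (1/9)·1 + (2/9)·4 + (8/27)·25 + (4/27)·49 + (2/9)·100 = 341/9
Var(X) = 341/9 − (137/27)² = 8852/729 ≈ 12.143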